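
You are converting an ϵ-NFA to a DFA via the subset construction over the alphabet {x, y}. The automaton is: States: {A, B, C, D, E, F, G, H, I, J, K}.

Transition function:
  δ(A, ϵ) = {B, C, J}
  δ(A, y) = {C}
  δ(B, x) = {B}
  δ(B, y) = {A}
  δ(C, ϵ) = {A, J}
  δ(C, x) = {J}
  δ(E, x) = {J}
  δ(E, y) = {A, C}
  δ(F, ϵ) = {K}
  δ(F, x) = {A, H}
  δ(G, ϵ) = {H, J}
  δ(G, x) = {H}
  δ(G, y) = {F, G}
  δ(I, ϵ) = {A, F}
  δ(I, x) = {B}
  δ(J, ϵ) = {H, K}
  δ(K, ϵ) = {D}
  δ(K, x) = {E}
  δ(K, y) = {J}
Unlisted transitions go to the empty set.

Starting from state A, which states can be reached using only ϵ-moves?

{A, B, C, D, H, J, K}

Start with {A}.
From A via ϵ: add B, C, J.
From J via ϵ: add H, K.
From K via ϵ: add D.
No new states can be added; the closed set is {A, B, C, D, H, J, K}.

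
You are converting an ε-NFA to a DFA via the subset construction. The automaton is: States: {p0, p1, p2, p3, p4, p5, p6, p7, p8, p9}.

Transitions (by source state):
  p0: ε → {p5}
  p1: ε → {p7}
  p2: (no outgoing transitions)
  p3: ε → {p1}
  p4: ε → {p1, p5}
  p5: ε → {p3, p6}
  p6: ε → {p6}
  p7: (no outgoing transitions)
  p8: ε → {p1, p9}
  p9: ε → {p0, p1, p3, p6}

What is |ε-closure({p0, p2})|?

7

Start with {p0, p2}.
From p0 via ε: add p5.
From p5 via ε: add p3, p6.
From p3 via ε: add p1.
From p1 via ε: add p7.
ε-closure = {p0, p1, p2, p3, p5, p6, p7}, which has 7 states.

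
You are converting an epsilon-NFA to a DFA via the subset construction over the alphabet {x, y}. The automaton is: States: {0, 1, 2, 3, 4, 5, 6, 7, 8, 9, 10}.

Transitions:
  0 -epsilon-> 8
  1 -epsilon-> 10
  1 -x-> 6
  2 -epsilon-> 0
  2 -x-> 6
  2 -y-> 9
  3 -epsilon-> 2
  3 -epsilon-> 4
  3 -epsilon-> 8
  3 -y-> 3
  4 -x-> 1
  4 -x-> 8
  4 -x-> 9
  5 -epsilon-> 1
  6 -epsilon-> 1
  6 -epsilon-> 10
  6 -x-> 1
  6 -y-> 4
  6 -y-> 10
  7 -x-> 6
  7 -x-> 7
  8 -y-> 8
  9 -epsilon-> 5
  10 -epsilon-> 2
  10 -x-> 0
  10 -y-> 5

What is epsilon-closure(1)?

Start with {1}.
From 1 via epsilon: add 10.
From 10 via epsilon: add 2.
From 2 via epsilon: add 0.
From 0 via epsilon: add 8.
No new states can be added; the closed set is {0, 1, 2, 8, 10}.

{0, 1, 2, 8, 10}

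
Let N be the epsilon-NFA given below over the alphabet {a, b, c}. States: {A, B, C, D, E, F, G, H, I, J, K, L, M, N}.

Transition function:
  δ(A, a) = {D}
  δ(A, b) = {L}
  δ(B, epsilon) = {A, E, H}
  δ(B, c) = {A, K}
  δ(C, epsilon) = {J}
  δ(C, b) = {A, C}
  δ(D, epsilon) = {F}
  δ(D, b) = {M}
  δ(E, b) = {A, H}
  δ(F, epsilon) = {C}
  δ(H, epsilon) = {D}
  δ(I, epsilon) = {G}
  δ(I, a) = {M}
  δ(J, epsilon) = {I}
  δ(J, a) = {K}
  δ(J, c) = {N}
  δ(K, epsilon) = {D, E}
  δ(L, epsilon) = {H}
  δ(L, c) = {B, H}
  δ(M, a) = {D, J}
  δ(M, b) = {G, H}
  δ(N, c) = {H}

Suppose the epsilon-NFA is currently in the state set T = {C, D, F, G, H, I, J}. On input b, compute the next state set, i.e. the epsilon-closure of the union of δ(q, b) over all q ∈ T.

{A, C, G, I, J, M}

C on b → {A, C}.
D on b → {M}.
No b-transition from F, G, H, I, J.
Union after reading b: {A, C, M}.
Now take the epsilon-closure:
From C via epsilon: add J.
From J via epsilon: add I.
From I via epsilon: add G.
No new states can be added; the closed set is {A, C, G, I, J, M}.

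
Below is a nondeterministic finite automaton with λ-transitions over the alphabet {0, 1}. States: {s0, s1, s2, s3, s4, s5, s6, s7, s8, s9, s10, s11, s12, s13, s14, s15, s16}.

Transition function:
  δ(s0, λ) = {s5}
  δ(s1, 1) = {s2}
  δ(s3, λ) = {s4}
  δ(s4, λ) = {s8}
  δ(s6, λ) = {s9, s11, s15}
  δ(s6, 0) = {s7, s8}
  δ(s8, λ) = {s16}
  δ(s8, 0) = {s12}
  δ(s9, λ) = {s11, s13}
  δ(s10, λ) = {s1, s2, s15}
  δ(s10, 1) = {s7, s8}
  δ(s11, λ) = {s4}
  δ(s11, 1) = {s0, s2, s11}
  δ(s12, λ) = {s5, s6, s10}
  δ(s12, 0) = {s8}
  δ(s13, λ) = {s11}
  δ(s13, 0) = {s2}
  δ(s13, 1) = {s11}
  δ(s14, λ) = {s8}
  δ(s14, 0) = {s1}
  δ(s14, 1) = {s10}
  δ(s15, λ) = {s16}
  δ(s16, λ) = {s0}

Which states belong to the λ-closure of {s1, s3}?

Start with {s1, s3}.
From s3 via λ: add s4.
From s4 via λ: add s8.
From s8 via λ: add s16.
From s16 via λ: add s0.
From s0 via λ: add s5.
No new states can be added; the closed set is {s0, s1, s3, s4, s5, s8, s16}.

{s0, s1, s3, s4, s5, s8, s16}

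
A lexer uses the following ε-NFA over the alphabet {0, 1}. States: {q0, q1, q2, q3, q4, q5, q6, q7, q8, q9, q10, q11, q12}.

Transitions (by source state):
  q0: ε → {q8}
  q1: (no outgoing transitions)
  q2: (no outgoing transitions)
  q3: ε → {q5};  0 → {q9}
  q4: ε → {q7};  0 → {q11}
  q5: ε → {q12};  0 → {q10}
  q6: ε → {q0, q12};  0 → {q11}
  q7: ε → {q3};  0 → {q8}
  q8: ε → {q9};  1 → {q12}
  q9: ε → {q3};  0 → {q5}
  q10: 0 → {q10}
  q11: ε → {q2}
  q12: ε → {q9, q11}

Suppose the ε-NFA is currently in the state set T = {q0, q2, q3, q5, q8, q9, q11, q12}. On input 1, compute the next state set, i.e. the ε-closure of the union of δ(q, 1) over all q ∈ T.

q8 on 1 → {q12}.
No 1-transition from q0, q2, q3, q5, q9, q11, q12.
Union after reading 1: {q12}.
Now take the ε-closure:
From q12 via ε: add q9, q11.
From q9 via ε: add q3.
From q11 via ε: add q2.
From q3 via ε: add q5.
No new states can be added; the closed set is {q2, q3, q5, q9, q11, q12}.

{q2, q3, q5, q9, q11, q12}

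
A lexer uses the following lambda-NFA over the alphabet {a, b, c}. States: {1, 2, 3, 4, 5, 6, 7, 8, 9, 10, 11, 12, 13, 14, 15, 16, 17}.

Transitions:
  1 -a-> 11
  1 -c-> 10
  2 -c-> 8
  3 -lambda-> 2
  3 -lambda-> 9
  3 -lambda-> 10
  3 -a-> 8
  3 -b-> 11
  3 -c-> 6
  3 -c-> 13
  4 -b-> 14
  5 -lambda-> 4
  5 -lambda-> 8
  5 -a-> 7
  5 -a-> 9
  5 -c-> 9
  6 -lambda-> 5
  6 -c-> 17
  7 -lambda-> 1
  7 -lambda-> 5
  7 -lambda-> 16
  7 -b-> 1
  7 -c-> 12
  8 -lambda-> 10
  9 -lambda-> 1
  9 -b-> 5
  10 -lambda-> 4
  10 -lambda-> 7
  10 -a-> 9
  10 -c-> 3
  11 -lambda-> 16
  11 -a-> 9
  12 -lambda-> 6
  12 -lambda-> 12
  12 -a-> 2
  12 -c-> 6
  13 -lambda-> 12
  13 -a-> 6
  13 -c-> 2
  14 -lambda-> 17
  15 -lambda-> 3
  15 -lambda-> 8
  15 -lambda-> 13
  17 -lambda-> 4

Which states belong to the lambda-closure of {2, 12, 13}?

Start with {2, 12, 13}.
From 12 via lambda: add 6.
From 6 via lambda: add 5.
From 5 via lambda: add 4, 8.
From 8 via lambda: add 10.
From 10 via lambda: add 7.
From 7 via lambda: add 1, 16.
No new states can be added; the closed set is {1, 2, 4, 5, 6, 7, 8, 10, 12, 13, 16}.

{1, 2, 4, 5, 6, 7, 8, 10, 12, 13, 16}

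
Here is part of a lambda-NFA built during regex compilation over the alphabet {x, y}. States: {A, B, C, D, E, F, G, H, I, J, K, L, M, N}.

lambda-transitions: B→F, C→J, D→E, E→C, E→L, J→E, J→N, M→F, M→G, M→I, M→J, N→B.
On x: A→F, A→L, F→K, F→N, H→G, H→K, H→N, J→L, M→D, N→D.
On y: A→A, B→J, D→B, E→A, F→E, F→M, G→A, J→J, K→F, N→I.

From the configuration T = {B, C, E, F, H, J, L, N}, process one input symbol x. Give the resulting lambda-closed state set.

{B, C, D, E, F, G, J, K, L, N}

F on x → {K, N}.
H on x → {G, K, N}.
J on x → {L}.
N on x → {D}.
No x-transition from B, C, E, L.
Union after reading x: {D, G, K, L, N}.
Now take the lambda-closure:
From D via lambda: add E.
From N via lambda: add B.
From B via lambda: add F.
From E via lambda: add C.
From C via lambda: add J.
No new states can be added; the closed set is {B, C, D, E, F, G, J, K, L, N}.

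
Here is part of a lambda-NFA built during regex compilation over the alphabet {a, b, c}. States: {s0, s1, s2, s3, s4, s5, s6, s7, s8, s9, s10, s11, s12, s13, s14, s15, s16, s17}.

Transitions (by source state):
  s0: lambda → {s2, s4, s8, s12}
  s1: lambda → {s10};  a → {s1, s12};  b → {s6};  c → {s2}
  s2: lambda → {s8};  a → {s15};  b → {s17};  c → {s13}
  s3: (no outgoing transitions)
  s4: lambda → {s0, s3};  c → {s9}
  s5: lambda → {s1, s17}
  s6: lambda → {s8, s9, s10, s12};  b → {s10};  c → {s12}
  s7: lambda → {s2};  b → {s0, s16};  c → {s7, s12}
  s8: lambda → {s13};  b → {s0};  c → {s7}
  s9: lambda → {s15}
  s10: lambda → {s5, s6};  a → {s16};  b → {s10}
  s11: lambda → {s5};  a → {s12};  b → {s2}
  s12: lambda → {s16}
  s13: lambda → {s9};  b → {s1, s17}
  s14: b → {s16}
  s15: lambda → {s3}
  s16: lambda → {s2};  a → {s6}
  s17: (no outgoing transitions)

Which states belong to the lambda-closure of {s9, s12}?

{s2, s3, s8, s9, s12, s13, s15, s16}

Start with {s9, s12}.
From s9 via lambda: add s15.
From s12 via lambda: add s16.
From s15 via lambda: add s3.
From s16 via lambda: add s2.
From s2 via lambda: add s8.
From s8 via lambda: add s13.
No new states can be added; the closed set is {s2, s3, s8, s9, s12, s13, s15, s16}.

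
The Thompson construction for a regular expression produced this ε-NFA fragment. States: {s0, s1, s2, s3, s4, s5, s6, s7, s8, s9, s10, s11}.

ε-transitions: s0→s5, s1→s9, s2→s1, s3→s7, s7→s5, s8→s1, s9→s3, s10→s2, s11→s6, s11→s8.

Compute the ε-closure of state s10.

Start with {s10}.
From s10 via ε: add s2.
From s2 via ε: add s1.
From s1 via ε: add s9.
From s9 via ε: add s3.
From s3 via ε: add s7.
From s7 via ε: add s5.
No new states can be added; the closed set is {s1, s2, s3, s5, s7, s9, s10}.

{s1, s2, s3, s5, s7, s9, s10}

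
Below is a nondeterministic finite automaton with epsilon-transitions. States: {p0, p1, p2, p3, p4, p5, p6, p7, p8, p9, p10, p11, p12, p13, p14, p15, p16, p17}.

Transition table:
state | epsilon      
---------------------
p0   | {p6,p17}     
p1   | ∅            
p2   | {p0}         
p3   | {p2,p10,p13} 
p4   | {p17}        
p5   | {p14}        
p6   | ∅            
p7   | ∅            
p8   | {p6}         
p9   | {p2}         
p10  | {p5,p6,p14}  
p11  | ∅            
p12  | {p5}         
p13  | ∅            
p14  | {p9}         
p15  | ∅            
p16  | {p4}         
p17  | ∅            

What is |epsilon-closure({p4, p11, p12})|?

10

Start with {p4, p11, p12}.
From p4 via epsilon: add p17.
From p12 via epsilon: add p5.
From p5 via epsilon: add p14.
From p14 via epsilon: add p9.
From p9 via epsilon: add p2.
From p2 via epsilon: add p0.
From p0 via epsilon: add p6.
epsilon-closure = {p0, p2, p4, p5, p6, p9, p11, p12, p14, p17}, which has 10 states.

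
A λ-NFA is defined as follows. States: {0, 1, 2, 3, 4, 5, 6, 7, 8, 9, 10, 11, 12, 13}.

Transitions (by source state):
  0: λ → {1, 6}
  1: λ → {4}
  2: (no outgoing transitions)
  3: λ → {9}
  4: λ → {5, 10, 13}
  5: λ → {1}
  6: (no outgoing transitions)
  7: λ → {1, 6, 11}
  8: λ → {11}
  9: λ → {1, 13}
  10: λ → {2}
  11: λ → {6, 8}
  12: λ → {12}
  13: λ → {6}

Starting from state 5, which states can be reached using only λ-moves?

{1, 2, 4, 5, 6, 10, 13}

Start with {5}.
From 5 via λ: add 1.
From 1 via λ: add 4.
From 4 via λ: add 10, 13.
From 10 via λ: add 2.
From 13 via λ: add 6.
No new states can be added; the closed set is {1, 2, 4, 5, 6, 10, 13}.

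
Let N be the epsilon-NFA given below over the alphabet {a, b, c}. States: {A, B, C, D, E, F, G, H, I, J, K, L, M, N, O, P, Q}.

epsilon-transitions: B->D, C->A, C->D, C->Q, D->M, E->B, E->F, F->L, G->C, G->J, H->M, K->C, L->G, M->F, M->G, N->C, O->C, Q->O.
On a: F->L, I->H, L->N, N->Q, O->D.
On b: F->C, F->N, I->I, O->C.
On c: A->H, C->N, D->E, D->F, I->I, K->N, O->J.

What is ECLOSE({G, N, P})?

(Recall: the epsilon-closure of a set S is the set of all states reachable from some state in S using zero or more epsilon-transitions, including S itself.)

Start with {G, N, P}.
From G via epsilon: add C, J.
From C via epsilon: add A, D, Q.
From D via epsilon: add M.
From Q via epsilon: add O.
From M via epsilon: add F.
From F via epsilon: add L.
No new states can be added; the closed set is {A, C, D, F, G, J, L, M, N, O, P, Q}.

{A, C, D, F, G, J, L, M, N, O, P, Q}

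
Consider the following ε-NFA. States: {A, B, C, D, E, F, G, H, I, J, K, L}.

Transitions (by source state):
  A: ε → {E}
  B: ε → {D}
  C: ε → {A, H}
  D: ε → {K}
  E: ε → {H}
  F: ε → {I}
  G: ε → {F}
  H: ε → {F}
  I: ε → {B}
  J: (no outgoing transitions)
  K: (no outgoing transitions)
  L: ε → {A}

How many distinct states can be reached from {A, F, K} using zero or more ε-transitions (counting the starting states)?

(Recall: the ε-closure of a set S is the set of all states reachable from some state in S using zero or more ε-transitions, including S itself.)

Start with {A, F, K}.
From A via ε: add E.
From F via ε: add I.
From E via ε: add H.
From I via ε: add B.
From B via ε: add D.
ε-closure = {A, B, D, E, F, H, I, K}, which has 8 states.

8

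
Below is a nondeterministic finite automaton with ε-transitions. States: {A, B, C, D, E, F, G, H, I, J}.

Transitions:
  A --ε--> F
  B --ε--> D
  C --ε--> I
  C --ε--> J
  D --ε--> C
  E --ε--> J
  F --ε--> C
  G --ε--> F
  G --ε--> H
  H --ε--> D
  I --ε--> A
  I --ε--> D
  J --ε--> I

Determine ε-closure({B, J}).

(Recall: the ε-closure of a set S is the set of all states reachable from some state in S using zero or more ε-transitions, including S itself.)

Start with {B, J}.
From B via ε: add D.
From J via ε: add I.
From D via ε: add C.
From I via ε: add A.
From A via ε: add F.
No new states can be added; the closed set is {A, B, C, D, F, I, J}.

{A, B, C, D, F, I, J}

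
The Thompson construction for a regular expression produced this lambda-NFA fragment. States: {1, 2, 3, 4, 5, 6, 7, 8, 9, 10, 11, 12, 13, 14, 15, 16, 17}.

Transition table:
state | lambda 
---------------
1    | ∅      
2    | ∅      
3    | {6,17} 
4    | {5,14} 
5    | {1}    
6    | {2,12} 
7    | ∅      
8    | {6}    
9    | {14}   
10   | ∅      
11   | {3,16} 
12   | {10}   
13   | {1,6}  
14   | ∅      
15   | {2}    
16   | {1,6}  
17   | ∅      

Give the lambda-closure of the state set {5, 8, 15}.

{1, 2, 5, 6, 8, 10, 12, 15}

Start with {5, 8, 15}.
From 5 via lambda: add 1.
From 8 via lambda: add 6.
From 15 via lambda: add 2.
From 6 via lambda: add 12.
From 12 via lambda: add 10.
No new states can be added; the closed set is {1, 2, 5, 6, 8, 10, 12, 15}.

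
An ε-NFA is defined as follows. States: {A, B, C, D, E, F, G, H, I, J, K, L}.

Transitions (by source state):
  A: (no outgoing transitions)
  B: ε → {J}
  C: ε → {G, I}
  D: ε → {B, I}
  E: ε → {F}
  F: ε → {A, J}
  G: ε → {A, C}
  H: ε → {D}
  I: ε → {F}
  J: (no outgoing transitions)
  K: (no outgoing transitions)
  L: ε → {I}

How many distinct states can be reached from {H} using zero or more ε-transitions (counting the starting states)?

7

Start with {H}.
From H via ε: add D.
From D via ε: add B, I.
From B via ε: add J.
From I via ε: add F.
From F via ε: add A.
ε-closure = {A, B, D, F, H, I, J}, which has 7 states.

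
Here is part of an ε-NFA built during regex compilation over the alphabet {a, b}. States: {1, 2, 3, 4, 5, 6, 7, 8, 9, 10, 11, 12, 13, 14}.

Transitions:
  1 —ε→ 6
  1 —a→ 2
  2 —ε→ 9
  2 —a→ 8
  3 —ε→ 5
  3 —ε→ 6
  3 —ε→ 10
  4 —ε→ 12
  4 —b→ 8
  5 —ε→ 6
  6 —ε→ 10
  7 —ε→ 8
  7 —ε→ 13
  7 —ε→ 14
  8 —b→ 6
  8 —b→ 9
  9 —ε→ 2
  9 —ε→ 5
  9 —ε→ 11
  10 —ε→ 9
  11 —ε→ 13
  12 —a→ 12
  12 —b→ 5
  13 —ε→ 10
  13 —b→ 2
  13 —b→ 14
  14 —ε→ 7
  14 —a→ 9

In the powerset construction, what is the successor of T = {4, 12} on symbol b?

{2, 5, 6, 8, 9, 10, 11, 13}

4 on b → {8}.
12 on b → {5}.
Union after reading b: {5, 8}.
Now take the ε-closure:
From 5 via ε: add 6.
From 6 via ε: add 10.
From 10 via ε: add 9.
From 9 via ε: add 2, 11.
From 11 via ε: add 13.
No new states can be added; the closed set is {2, 5, 6, 8, 9, 10, 11, 13}.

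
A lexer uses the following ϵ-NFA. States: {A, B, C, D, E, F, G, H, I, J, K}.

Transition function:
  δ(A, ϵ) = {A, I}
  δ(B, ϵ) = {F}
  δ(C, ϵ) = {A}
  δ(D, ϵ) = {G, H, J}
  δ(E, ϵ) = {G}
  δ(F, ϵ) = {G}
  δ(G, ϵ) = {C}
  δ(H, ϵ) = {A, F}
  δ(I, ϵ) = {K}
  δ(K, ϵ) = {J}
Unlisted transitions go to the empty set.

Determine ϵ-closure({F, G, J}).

Start with {F, G, J}.
From G via ϵ: add C.
From C via ϵ: add A.
From A via ϵ: add I.
From I via ϵ: add K.
No new states can be added; the closed set is {A, C, F, G, I, J, K}.

{A, C, F, G, I, J, K}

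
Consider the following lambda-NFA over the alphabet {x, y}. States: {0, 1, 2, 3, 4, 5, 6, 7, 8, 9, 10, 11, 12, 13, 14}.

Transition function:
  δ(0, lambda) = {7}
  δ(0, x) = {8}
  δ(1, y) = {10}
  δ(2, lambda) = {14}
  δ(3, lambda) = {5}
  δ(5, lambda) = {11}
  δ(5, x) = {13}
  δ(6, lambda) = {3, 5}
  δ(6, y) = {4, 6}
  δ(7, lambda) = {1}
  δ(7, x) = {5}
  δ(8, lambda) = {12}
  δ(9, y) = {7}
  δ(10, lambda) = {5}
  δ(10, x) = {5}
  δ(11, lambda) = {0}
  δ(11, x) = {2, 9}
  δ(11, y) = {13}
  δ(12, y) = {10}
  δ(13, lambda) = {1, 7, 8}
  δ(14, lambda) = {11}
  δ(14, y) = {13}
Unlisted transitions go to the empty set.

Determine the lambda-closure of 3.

Start with {3}.
From 3 via lambda: add 5.
From 5 via lambda: add 11.
From 11 via lambda: add 0.
From 0 via lambda: add 7.
From 7 via lambda: add 1.
No new states can be added; the closed set is {0, 1, 3, 5, 7, 11}.

{0, 1, 3, 5, 7, 11}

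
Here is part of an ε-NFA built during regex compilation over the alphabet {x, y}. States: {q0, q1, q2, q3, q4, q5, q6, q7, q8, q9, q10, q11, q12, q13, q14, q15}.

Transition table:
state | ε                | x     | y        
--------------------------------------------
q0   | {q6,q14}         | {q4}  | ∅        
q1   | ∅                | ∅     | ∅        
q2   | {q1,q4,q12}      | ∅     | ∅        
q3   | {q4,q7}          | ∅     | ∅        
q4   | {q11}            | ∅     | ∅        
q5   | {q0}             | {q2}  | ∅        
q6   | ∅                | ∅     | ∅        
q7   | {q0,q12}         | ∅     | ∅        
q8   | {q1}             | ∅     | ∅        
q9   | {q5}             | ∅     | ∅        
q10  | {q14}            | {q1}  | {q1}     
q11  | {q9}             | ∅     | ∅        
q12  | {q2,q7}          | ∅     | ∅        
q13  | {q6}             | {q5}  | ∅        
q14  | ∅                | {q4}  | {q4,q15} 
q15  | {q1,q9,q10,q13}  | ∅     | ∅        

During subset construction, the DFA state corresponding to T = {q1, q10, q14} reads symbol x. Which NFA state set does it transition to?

{q0, q1, q4, q5, q6, q9, q11, q14}

q10 on x → {q1}.
q14 on x → {q4}.
No x-transition from q1.
Union after reading x: {q1, q4}.
Now take the ε-closure:
From q4 via ε: add q11.
From q11 via ε: add q9.
From q9 via ε: add q5.
From q5 via ε: add q0.
From q0 via ε: add q6, q14.
No new states can be added; the closed set is {q0, q1, q4, q5, q6, q9, q11, q14}.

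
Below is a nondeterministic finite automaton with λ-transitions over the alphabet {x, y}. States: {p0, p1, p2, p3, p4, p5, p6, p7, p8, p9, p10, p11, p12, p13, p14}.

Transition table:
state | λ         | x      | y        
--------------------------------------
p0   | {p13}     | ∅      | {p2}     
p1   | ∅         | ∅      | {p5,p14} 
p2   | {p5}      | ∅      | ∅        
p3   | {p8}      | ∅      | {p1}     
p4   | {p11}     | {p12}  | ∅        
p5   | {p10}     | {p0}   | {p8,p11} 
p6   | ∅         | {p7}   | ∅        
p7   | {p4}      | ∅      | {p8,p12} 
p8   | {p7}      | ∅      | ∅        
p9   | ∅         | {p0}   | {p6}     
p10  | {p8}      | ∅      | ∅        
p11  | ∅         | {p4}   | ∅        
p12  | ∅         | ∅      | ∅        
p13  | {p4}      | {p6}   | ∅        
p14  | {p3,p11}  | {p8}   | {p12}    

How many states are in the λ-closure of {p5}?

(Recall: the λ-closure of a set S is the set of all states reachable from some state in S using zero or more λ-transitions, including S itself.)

6

Start with {p5}.
From p5 via λ: add p10.
From p10 via λ: add p8.
From p8 via λ: add p7.
From p7 via λ: add p4.
From p4 via λ: add p11.
λ-closure = {p4, p5, p7, p8, p10, p11}, which has 6 states.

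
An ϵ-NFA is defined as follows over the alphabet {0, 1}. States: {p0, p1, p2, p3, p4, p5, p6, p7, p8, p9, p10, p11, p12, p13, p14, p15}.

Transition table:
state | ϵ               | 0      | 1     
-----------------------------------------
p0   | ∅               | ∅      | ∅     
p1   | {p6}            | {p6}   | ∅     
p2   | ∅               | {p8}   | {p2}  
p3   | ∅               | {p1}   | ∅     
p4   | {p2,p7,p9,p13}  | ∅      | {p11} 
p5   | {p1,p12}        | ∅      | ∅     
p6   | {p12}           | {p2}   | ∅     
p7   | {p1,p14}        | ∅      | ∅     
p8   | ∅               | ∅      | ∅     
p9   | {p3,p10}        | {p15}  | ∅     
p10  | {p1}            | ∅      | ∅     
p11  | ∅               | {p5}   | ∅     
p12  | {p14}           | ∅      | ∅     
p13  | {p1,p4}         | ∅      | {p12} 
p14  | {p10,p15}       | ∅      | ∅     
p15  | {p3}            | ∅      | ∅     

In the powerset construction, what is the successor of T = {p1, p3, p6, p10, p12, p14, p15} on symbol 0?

p1 on 0 → {p6}.
p3 on 0 → {p1}.
p6 on 0 → {p2}.
No 0-transition from p10, p12, p14, p15.
Union after reading 0: {p1, p2, p6}.
Now take the ϵ-closure:
From p6 via ϵ: add p12.
From p12 via ϵ: add p14.
From p14 via ϵ: add p10, p15.
From p15 via ϵ: add p3.
No new states can be added; the closed set is {p1, p2, p3, p6, p10, p12, p14, p15}.

{p1, p2, p3, p6, p10, p12, p14, p15}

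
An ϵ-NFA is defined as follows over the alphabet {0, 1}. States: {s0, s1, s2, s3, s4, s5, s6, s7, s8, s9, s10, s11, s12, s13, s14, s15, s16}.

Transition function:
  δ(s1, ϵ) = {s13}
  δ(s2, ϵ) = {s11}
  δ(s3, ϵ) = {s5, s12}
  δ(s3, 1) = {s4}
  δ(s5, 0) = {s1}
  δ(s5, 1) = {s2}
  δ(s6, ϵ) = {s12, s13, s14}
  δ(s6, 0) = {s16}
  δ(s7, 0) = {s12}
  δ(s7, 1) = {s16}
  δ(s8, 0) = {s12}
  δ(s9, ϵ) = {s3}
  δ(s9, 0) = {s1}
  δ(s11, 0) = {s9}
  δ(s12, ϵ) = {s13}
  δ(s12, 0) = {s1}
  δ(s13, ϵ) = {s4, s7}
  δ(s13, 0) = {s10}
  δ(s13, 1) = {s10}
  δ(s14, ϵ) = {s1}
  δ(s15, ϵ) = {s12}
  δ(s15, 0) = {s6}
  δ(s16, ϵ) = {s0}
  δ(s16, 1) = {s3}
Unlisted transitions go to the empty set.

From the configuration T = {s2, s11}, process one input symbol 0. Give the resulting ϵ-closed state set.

{s3, s4, s5, s7, s9, s12, s13}

s11 on 0 → {s9}.
No 0-transition from s2.
Union after reading 0: {s9}.
Now take the ϵ-closure:
From s9 via ϵ: add s3.
From s3 via ϵ: add s5, s12.
From s12 via ϵ: add s13.
From s13 via ϵ: add s4, s7.
No new states can be added; the closed set is {s3, s4, s5, s7, s9, s12, s13}.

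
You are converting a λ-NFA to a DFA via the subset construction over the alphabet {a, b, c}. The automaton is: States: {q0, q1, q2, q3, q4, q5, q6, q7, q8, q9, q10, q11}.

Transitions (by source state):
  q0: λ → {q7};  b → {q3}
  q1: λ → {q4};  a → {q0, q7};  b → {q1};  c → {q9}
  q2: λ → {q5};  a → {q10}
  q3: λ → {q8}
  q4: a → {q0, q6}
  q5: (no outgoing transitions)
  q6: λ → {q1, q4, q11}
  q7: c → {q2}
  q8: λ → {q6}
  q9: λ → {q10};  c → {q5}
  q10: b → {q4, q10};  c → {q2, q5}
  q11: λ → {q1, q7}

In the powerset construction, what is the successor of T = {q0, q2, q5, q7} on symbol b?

{q1, q3, q4, q6, q7, q8, q11}

q0 on b → {q3}.
No b-transition from q2, q5, q7.
Union after reading b: {q3}.
Now take the λ-closure:
From q3 via λ: add q8.
From q8 via λ: add q6.
From q6 via λ: add q1, q4, q11.
From q11 via λ: add q7.
No new states can be added; the closed set is {q1, q3, q4, q6, q7, q8, q11}.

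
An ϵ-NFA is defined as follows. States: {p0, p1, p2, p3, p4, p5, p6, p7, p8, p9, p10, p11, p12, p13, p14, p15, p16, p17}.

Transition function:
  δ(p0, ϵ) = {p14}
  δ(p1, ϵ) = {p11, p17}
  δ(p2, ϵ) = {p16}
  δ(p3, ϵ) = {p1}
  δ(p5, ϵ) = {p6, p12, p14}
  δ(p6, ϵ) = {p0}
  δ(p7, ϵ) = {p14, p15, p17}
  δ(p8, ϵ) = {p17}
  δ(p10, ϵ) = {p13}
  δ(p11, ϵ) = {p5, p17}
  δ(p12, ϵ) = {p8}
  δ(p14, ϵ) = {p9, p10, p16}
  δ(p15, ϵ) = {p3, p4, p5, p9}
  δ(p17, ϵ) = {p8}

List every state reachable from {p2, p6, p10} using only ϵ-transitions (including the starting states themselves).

{p0, p2, p6, p9, p10, p13, p14, p16}

Start with {p2, p6, p10}.
From p2 via ϵ: add p16.
From p6 via ϵ: add p0.
From p10 via ϵ: add p13.
From p0 via ϵ: add p14.
From p14 via ϵ: add p9.
No new states can be added; the closed set is {p0, p2, p6, p9, p10, p13, p14, p16}.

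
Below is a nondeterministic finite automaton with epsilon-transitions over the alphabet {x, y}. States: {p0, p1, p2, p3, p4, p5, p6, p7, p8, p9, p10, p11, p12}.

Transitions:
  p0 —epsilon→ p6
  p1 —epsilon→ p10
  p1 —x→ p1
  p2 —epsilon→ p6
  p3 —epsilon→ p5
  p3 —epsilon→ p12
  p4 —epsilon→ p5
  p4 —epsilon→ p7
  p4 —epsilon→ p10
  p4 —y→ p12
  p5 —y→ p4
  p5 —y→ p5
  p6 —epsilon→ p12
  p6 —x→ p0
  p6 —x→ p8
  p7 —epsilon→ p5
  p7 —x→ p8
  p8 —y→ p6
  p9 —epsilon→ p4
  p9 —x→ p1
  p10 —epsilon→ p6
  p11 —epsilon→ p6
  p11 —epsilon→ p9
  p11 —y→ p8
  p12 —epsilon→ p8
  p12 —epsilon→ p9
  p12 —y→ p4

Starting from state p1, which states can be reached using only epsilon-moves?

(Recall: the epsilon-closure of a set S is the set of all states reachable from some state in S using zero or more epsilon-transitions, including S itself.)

{p1, p4, p5, p6, p7, p8, p9, p10, p12}

Start with {p1}.
From p1 via epsilon: add p10.
From p10 via epsilon: add p6.
From p6 via epsilon: add p12.
From p12 via epsilon: add p8, p9.
From p9 via epsilon: add p4.
From p4 via epsilon: add p5, p7.
No new states can be added; the closed set is {p1, p4, p5, p6, p7, p8, p9, p10, p12}.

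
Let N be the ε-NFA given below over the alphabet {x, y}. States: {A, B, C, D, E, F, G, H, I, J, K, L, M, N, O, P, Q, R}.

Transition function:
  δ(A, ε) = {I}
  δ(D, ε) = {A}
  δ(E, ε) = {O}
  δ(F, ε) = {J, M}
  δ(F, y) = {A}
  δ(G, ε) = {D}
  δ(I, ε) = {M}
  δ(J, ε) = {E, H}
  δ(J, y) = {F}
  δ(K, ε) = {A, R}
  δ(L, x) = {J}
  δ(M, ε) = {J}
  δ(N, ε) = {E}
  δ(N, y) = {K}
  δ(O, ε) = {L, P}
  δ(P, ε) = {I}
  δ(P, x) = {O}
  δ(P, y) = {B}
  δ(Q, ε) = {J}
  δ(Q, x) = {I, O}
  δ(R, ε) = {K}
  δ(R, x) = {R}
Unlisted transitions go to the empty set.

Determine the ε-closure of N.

Start with {N}.
From N via ε: add E.
From E via ε: add O.
From O via ε: add L, P.
From P via ε: add I.
From I via ε: add M.
From M via ε: add J.
From J via ε: add H.
No new states can be added; the closed set is {E, H, I, J, L, M, N, O, P}.

{E, H, I, J, L, M, N, O, P}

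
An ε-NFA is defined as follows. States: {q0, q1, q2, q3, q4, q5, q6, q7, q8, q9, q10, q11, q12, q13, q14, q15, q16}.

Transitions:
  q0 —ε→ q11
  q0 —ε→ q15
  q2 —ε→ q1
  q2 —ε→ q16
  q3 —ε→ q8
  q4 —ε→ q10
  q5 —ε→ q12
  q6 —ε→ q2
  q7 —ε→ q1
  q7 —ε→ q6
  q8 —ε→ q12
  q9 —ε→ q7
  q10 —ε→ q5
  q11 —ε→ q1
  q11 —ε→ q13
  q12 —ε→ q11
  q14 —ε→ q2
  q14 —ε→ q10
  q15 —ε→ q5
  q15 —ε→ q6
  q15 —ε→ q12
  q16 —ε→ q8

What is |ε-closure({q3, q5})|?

7

Start with {q3, q5}.
From q3 via ε: add q8.
From q5 via ε: add q12.
From q12 via ε: add q11.
From q11 via ε: add q1, q13.
ε-closure = {q1, q3, q5, q8, q11, q12, q13}, which has 7 states.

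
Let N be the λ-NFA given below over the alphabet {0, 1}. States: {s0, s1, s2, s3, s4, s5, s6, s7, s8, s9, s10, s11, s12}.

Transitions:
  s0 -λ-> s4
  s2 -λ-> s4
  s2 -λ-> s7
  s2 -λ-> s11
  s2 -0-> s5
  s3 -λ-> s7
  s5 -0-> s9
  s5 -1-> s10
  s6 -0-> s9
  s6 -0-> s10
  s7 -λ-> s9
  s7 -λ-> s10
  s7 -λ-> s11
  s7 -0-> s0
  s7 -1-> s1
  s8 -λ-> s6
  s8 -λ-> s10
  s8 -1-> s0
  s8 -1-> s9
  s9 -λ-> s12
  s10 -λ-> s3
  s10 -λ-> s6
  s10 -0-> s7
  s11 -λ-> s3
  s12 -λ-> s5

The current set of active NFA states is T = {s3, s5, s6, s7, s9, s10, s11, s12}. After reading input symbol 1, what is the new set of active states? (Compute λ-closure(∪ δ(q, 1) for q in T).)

{s1, s3, s5, s6, s7, s9, s10, s11, s12}

s5 on 1 → {s10}.
s7 on 1 → {s1}.
No 1-transition from s3, s6, s9, s10, s11, s12.
Union after reading 1: {s1, s10}.
Now take the λ-closure:
From s10 via λ: add s3, s6.
From s3 via λ: add s7.
From s7 via λ: add s9, s11.
From s9 via λ: add s12.
From s12 via λ: add s5.
No new states can be added; the closed set is {s1, s3, s5, s6, s7, s9, s10, s11, s12}.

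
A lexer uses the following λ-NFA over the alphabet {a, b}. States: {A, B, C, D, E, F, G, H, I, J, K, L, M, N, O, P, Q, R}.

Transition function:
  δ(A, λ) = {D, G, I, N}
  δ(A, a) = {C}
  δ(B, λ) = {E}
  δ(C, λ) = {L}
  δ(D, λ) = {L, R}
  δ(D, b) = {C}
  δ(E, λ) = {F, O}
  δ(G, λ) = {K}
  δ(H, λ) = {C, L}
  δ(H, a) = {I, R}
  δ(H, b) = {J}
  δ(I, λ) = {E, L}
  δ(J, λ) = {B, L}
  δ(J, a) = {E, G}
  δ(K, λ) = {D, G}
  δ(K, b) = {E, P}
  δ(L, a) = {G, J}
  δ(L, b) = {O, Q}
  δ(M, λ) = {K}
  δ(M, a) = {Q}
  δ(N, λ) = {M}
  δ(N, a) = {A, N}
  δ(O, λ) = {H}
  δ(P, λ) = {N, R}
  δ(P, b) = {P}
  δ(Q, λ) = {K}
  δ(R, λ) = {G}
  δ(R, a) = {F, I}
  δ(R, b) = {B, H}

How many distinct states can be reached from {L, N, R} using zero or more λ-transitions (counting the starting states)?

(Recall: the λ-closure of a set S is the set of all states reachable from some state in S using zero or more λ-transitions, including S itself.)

7

Start with {L, N, R}.
From N via λ: add M.
From R via λ: add G.
From G via λ: add K.
From K via λ: add D.
λ-closure = {D, G, K, L, M, N, R}, which has 7 states.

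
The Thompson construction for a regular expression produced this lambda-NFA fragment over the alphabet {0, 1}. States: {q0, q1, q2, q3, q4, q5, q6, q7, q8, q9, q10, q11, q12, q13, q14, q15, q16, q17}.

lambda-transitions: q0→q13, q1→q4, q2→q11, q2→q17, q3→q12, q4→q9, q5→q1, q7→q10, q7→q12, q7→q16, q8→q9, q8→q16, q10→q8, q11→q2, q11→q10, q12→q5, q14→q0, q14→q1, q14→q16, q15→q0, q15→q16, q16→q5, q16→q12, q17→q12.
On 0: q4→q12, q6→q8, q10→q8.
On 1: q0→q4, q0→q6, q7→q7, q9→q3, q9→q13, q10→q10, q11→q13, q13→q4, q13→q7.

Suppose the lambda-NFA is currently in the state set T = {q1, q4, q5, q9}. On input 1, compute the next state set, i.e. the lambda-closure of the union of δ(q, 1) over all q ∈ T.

{q1, q3, q4, q5, q9, q12, q13}

q9 on 1 → {q3, q13}.
No 1-transition from q1, q4, q5.
Union after reading 1: {q3, q13}.
Now take the lambda-closure:
From q3 via lambda: add q12.
From q12 via lambda: add q5.
From q5 via lambda: add q1.
From q1 via lambda: add q4.
From q4 via lambda: add q9.
No new states can be added; the closed set is {q1, q3, q4, q5, q9, q12, q13}.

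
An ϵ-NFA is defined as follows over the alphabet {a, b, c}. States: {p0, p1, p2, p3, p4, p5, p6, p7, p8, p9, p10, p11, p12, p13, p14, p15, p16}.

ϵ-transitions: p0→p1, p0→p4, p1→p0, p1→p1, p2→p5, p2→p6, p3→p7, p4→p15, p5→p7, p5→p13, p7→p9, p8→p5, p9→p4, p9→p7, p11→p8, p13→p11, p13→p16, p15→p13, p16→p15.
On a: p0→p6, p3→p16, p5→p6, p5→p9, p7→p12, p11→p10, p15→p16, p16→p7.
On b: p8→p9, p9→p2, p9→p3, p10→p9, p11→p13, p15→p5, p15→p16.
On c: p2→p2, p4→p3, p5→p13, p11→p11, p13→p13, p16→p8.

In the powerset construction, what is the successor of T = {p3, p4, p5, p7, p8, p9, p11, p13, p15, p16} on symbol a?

p3 on a → {p16}.
p5 on a → {p6, p9}.
p7 on a → {p12}.
p11 on a → {p10}.
p15 on a → {p16}.
p16 on a → {p7}.
No a-transition from p4, p8, p9, p13.
Union after reading a: {p6, p7, p9, p10, p12, p16}.
Now take the ϵ-closure:
From p9 via ϵ: add p4.
From p16 via ϵ: add p15.
From p15 via ϵ: add p13.
From p13 via ϵ: add p11.
From p11 via ϵ: add p8.
From p8 via ϵ: add p5.
No new states can be added; the closed set is {p4, p5, p6, p7, p8, p9, p10, p11, p12, p13, p15, p16}.

{p4, p5, p6, p7, p8, p9, p10, p11, p12, p13, p15, p16}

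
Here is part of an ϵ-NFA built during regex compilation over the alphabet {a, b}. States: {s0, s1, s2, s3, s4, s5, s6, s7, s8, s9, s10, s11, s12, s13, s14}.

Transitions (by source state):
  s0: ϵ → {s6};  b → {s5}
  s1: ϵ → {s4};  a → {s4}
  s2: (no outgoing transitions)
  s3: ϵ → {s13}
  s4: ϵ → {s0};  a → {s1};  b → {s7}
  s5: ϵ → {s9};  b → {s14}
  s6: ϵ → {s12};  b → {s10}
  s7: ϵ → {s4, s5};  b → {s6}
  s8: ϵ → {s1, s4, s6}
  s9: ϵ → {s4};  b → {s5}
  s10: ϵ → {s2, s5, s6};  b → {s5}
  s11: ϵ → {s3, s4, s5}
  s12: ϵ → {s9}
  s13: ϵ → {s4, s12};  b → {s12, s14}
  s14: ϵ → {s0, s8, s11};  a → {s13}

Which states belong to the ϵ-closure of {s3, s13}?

Start with {s3, s13}.
From s13 via ϵ: add s4, s12.
From s4 via ϵ: add s0.
From s12 via ϵ: add s9.
From s0 via ϵ: add s6.
No new states can be added; the closed set is {s0, s3, s4, s6, s9, s12, s13}.

{s0, s3, s4, s6, s9, s12, s13}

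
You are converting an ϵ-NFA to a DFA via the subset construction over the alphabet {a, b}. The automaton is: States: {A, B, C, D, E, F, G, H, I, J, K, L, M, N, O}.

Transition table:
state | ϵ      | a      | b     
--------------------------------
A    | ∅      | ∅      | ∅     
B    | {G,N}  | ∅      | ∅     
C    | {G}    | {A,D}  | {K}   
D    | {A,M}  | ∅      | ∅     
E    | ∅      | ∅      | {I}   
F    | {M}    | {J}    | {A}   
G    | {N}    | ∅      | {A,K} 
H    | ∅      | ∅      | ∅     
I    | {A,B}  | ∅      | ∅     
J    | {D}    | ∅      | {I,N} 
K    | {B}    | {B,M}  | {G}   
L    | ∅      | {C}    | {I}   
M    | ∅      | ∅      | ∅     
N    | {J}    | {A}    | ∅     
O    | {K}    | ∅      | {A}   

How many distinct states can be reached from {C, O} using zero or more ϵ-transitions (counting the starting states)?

10

Start with {C, O}.
From C via ϵ: add G.
From O via ϵ: add K.
From G via ϵ: add N.
From K via ϵ: add B.
From N via ϵ: add J.
From J via ϵ: add D.
From D via ϵ: add A, M.
ϵ-closure = {A, B, C, D, G, J, K, M, N, O}, which has 10 states.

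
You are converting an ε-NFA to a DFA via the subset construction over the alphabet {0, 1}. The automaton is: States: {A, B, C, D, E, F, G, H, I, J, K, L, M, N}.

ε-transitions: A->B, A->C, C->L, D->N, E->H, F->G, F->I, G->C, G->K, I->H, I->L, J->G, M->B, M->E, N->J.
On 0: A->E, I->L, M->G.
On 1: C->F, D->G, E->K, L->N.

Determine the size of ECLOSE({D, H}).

Start with {D, H}.
From D via ε: add N.
From N via ε: add J.
From J via ε: add G.
From G via ε: add C, K.
From C via ε: add L.
ε-closure = {C, D, G, H, J, K, L, N}, which has 8 states.

8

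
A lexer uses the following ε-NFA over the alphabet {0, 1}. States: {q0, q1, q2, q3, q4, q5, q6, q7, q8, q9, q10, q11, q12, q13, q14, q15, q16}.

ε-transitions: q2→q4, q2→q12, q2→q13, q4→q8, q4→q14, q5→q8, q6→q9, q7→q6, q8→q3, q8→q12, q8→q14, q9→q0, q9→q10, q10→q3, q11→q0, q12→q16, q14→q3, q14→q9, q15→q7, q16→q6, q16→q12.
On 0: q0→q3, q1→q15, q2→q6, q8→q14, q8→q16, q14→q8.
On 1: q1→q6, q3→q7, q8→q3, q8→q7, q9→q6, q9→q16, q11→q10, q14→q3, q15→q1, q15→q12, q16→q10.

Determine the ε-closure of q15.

{q0, q3, q6, q7, q9, q10, q15}

Start with {q15}.
From q15 via ε: add q7.
From q7 via ε: add q6.
From q6 via ε: add q9.
From q9 via ε: add q0, q10.
From q10 via ε: add q3.
No new states can be added; the closed set is {q0, q3, q6, q7, q9, q10, q15}.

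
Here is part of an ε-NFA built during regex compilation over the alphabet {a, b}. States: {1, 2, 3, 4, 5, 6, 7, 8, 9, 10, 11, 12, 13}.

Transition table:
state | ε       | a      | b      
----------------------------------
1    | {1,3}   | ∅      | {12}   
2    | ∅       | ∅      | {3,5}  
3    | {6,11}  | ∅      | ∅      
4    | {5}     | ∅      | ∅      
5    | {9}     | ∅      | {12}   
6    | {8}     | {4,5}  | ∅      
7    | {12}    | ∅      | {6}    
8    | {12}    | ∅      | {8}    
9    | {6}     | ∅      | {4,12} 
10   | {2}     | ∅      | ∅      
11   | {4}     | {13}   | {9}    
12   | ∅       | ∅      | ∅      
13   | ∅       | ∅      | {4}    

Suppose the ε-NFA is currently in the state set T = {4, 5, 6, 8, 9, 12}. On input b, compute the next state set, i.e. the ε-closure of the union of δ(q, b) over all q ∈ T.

{4, 5, 6, 8, 9, 12}

5 on b → {12}.
8 on b → {8}.
9 on b → {4, 12}.
No b-transition from 4, 6, 12.
Union after reading b: {4, 8, 12}.
Now take the ε-closure:
From 4 via ε: add 5.
From 5 via ε: add 9.
From 9 via ε: add 6.
No new states can be added; the closed set is {4, 5, 6, 8, 9, 12}.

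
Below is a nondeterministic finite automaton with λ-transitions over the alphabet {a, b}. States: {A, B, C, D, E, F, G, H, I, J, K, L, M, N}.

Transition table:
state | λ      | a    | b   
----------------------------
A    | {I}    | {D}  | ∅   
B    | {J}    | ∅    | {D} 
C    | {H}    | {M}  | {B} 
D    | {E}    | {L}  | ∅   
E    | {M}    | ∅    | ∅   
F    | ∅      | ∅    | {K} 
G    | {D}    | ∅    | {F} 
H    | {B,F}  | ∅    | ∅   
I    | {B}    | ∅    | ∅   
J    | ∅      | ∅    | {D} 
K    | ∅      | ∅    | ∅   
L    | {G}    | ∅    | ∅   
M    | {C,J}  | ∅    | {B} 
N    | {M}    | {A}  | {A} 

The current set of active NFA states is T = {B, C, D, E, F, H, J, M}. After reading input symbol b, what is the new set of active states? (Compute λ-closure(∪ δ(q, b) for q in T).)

{B, C, D, E, F, H, J, K, M}

B on b → {D}.
C on b → {B}.
F on b → {K}.
J on b → {D}.
M on b → {B}.
No b-transition from D, E, H.
Union after reading b: {B, D, K}.
Now take the λ-closure:
From B via λ: add J.
From D via λ: add E.
From E via λ: add M.
From M via λ: add C.
From C via λ: add H.
From H via λ: add F.
No new states can be added; the closed set is {B, C, D, E, F, H, J, K, M}.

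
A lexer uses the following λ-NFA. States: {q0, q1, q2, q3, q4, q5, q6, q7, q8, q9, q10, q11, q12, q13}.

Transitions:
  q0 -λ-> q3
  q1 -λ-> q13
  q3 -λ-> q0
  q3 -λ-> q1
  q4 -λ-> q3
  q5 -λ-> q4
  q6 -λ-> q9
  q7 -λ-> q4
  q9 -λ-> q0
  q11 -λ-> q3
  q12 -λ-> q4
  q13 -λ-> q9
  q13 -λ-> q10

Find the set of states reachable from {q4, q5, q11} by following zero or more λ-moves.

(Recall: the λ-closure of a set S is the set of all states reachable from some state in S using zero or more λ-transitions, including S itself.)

Start with {q4, q5, q11}.
From q4 via λ: add q3.
From q3 via λ: add q0, q1.
From q1 via λ: add q13.
From q13 via λ: add q9, q10.
No new states can be added; the closed set is {q0, q1, q3, q4, q5, q9, q10, q11, q13}.

{q0, q1, q3, q4, q5, q9, q10, q11, q13}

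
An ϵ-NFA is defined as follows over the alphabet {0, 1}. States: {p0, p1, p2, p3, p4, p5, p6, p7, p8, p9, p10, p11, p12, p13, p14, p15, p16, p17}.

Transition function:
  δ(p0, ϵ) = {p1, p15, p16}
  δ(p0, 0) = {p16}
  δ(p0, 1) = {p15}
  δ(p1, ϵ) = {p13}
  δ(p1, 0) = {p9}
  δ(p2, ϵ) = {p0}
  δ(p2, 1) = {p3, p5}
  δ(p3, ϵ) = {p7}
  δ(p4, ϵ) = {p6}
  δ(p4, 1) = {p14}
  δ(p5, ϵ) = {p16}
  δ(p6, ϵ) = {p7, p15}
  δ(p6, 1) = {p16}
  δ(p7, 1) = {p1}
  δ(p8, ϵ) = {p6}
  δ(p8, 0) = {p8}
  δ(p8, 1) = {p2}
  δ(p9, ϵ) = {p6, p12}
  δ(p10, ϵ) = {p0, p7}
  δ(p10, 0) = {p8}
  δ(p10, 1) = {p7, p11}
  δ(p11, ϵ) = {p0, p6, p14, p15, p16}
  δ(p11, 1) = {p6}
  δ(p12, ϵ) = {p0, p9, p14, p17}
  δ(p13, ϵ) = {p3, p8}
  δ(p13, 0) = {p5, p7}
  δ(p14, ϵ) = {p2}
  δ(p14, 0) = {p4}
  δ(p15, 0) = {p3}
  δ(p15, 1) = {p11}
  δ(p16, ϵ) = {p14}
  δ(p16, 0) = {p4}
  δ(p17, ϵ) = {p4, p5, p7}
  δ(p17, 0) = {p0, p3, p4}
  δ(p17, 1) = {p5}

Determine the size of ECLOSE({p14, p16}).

Start with {p14, p16}.
From p14 via ϵ: add p2.
From p2 via ϵ: add p0.
From p0 via ϵ: add p1, p15.
From p1 via ϵ: add p13.
From p13 via ϵ: add p3, p8.
From p3 via ϵ: add p7.
From p8 via ϵ: add p6.
ϵ-closure = {p0, p1, p2, p3, p6, p7, p8, p13, p14, p15, p16}, which has 11 states.

11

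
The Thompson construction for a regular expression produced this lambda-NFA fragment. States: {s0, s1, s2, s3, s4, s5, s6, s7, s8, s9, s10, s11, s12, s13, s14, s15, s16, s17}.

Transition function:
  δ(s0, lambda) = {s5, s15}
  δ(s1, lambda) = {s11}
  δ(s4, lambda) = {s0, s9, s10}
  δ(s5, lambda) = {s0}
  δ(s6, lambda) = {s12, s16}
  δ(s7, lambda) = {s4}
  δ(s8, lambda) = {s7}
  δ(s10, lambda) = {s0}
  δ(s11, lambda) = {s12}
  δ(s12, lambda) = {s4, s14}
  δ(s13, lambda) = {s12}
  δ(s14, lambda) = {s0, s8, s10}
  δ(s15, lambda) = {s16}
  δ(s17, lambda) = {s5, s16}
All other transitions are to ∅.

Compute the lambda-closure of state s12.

{s0, s4, s5, s7, s8, s9, s10, s12, s14, s15, s16}

Start with {s12}.
From s12 via lambda: add s4, s14.
From s4 via lambda: add s0, s9, s10.
From s14 via lambda: add s8.
From s0 via lambda: add s5, s15.
From s8 via lambda: add s7.
From s15 via lambda: add s16.
No new states can be added; the closed set is {s0, s4, s5, s7, s8, s9, s10, s12, s14, s15, s16}.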